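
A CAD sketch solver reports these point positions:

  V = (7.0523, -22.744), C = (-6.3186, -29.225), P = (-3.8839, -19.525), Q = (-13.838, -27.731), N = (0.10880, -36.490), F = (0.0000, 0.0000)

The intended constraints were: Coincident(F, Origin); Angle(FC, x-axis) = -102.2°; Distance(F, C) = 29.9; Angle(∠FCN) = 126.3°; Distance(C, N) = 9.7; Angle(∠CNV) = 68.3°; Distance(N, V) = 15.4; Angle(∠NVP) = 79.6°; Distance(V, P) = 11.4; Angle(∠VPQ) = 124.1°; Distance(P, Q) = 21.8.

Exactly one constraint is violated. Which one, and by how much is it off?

Distance(P, Q) = 21.8 — off by 8.90.

F = (0.00, 0.00) ✓; FC at -102.2° ✓; |FC| = 29.90 ✓; ∠FCN = 126.3° ✓; |CN| = 9.700 ✓; ∠CNV = 68.30° ✓; |NV| = 15.40 ✓; ∠NVP = 79.60° ✓; |VP| = 11.40 ✓; ∠VPQ = 124.1° ✓; |PQ| = 12.90 ✗.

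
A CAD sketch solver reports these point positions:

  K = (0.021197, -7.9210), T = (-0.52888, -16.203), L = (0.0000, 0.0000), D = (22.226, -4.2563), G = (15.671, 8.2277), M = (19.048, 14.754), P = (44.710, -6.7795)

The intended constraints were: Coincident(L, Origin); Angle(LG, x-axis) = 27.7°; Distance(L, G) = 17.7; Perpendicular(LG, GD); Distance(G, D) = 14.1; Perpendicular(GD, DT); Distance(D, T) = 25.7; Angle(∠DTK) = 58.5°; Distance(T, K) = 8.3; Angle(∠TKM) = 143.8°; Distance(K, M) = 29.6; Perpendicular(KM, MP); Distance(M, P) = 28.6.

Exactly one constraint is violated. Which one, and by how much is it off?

Distance(M, P) = 28.6 — off by 4.90.

L = (0.00, 0.00) ✓; LG at 27.70° ✓; |LG| = 17.70 ✓; ∠(LG, GD) = 90.00° ✓; |GD| = 14.10 ✓; ∠(GD, DT) = 90.00° ✓; |DT| = 25.70 ✓; ∠DTK = 58.50° ✓; |TK| = 8.300 ✓; ∠TKM = 143.8° ✓; |KM| = 29.60 ✓; ∠(KM, MP) = 90.00° ✓; |MP| = 33.50 ✗.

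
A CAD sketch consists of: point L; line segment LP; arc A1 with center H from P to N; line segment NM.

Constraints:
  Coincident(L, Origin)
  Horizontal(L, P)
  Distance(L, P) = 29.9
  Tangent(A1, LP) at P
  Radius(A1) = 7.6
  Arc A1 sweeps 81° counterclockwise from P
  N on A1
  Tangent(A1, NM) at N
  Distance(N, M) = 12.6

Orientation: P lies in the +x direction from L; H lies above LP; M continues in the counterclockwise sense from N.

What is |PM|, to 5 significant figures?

21.104

L is at the origin; LP is horizontal with |LP| = 29.9 and P on the +x side, so P = (29.900, 0.0000). Since A1 is tangent to LP there, HP ⟂ LP, so H = P + (0, 7.6) = (29.900, 7.6000). On A1, P sits at bearing -90° from H; an 81° counterclockwise sweep puts N at bearing -9°, so N = H + 7.6·(cos -9°, sin -9°) = (37.406, 6.4111). Since A1 is tangent to NM there, HN ⟂ NM, so NM runs along (−sin -9°, cos -9°); with |NM| = 12.6, M = (39.378, 18.856). Then |PM| = |M − P| = 21.104.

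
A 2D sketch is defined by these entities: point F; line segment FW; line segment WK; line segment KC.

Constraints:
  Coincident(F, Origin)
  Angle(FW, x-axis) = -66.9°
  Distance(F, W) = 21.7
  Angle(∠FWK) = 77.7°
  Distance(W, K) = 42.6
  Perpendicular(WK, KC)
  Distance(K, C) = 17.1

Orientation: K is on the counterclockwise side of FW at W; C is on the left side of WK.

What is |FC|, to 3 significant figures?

38.2

F is at the origin; FW runs at -66.9° with length 21.7, so W = 21.7·(cos -66.9°, sin -66.9°) = (8.51, -20.0). ∠FWK = 77.7°, so WK runs at -66.9° + (180° − 77.7°) = 35.4° from the x-axis; with |WK| = 42.6, K = W + 42.6·(cos 35.4°, sin 35.4°) = (43.2, 4.72). The perpendicularity gives KC at right angles to WK; with |KC| = 17.1 on the left of WK, C = K + 17.1·(-0.579, 0.815) = (33.3, 18.7). Then |FC| = |C − F| = 38.2.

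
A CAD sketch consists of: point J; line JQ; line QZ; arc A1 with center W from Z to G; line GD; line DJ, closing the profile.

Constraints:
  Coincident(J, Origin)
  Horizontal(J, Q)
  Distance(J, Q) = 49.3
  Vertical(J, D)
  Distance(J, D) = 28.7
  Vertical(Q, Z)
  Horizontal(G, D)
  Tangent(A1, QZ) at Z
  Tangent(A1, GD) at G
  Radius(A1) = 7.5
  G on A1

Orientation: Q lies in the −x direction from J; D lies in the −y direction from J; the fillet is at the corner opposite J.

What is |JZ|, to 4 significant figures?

53.66

The virtual corner opposite J is at (-49.30, -28.70). Since A1 is tangent to QZ there, WZ ⟂ QZ and tangency of A1 to GD means the radius WG is perpendicular to GD, with radius 7.5, so the center W sits 7.5 in from both sides at W = (-41.80, -21.20). That places the tangent points at Z = (-49.30, -21.20) on QZ and G = (-41.80, -28.70) on GD. Then |JZ| = |Z − J| = 53.66.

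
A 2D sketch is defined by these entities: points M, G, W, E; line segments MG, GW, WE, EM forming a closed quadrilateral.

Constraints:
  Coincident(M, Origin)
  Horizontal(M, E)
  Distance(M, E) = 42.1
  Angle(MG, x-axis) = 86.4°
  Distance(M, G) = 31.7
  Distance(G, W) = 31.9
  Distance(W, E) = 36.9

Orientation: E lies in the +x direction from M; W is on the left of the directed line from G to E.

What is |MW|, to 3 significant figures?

49.2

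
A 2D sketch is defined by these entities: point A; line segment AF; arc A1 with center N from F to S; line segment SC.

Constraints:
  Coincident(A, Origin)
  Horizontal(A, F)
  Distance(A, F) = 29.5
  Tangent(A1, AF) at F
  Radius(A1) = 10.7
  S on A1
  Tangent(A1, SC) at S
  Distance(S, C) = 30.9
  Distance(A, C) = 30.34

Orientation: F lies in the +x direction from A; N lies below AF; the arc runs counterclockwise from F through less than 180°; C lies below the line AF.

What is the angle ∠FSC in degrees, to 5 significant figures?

152.18°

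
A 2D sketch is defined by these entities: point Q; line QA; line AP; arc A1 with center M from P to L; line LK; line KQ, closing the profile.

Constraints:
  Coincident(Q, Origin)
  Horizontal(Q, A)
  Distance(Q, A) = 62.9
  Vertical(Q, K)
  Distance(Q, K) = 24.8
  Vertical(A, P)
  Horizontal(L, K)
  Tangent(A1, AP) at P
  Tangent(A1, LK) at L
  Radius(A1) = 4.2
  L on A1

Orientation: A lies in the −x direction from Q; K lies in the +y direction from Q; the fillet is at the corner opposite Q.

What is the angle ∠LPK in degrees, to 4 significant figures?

41.18°

The virtual corner opposite Q is at (-62.90, 24.80). A1 meets AP tangentially, so MP is at right angles to AP and the tangent condition forces ML to be normal to LK, with radius 4.2, so the center M sits 4.2 in from both sides at M = (-58.70, 20.60). That places the tangent points at P = (-62.90, 20.60) on AP and L = (-58.70, 24.80) on LK. Then cos ∠LPK = PL·PK / (|PL||PK|), giving 41.18°.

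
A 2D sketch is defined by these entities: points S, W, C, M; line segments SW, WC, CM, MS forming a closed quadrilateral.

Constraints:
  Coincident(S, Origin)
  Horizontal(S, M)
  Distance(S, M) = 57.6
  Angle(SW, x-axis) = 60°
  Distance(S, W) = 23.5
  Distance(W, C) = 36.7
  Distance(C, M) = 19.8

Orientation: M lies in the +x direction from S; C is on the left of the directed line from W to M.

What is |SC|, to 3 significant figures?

51.4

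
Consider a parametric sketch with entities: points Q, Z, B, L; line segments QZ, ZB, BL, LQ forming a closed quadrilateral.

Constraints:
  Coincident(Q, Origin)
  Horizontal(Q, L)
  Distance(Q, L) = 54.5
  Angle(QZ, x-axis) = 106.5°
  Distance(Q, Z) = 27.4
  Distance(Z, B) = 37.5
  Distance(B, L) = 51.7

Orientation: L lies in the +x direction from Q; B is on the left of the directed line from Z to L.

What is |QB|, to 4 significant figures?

50.13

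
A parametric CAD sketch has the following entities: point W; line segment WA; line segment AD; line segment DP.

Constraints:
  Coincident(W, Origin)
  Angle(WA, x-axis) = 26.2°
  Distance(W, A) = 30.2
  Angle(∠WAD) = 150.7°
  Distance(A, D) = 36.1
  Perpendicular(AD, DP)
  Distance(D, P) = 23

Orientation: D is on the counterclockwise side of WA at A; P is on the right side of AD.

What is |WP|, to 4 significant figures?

72.98

∠WAD = 150.7°, so AD runs at 26.2° + (180° − 150.7°) = 55.50° from the x-axis; with |AD| = 36.1, D = A + 36.1·(cos 55.50°, sin 55.50°) = (47.54, 43.08). The perpendicularity gives DP at right angles to AD; with |DP| = 23.0 on the right of AD, P = D + 23.0·(0.8241, -0.5664) = (66.50, 30.06). Then |WP| = |P − W| = 72.98.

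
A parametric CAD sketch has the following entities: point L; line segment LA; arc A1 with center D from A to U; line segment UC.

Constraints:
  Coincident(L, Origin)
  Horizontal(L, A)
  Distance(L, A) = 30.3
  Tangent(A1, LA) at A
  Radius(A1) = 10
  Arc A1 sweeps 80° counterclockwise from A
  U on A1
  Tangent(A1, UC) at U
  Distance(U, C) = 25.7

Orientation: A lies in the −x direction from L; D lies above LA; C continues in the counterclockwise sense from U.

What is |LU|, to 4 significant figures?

22.06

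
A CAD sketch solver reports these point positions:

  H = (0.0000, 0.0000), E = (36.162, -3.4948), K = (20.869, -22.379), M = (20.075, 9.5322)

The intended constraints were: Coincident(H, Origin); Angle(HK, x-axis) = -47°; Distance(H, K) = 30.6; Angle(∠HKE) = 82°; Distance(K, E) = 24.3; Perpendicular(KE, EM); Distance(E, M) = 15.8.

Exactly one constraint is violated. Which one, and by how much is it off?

Distance(E, M) = 15.8 — off by 4.90.

H = (0.00, 0.00) ✓; HK at -47.00° ✓; |HK| = 30.60 ✓; ∠HKE = 82.00° ✓; |KE| = 24.30 ✓; ∠(KE, EM) = 90.00° ✓; |EM| = 20.70 ✗.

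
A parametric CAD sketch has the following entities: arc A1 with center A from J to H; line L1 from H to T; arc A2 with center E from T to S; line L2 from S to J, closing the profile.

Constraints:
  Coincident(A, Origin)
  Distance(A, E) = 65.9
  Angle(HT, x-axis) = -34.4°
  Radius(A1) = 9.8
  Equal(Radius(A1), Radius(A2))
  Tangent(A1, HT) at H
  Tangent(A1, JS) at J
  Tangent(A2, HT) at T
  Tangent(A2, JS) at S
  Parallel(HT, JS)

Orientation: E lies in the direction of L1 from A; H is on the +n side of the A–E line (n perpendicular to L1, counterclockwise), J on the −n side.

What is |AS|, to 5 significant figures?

66.625

The slot axis is L1's direction at -34.4°, so u = (cos -34.4°, sin -34.4°) = (0.82511, -0.56497) and n = (−sin -34.4°, cos -34.4°) = (0.56497, 0.82511). A is at the origin and E lies 65.9 along u from A, so E = 65.9·u = (54.375, -37.231). Tangency of A1 to both parallel lines with radius 9.8 puts H and J at A ± 9.8·n: H = (5.5367, 8.0861), J = (-5.5367, -8.0861). Equal radii place T and S the same way about E: T = E + 9.8·n = (59.912, -29.145), S = E − 9.8·n = (48.838, -45.317). Then |AS| = |S − A| = 66.625.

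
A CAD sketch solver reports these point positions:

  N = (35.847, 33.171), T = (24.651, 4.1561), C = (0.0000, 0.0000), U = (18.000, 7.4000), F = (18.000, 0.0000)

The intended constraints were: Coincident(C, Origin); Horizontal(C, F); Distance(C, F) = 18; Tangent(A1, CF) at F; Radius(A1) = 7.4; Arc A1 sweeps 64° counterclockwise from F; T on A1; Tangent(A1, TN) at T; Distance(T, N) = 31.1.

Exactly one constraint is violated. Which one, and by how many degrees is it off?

Tangent(A1, TN) at T — off by 4.90°.

C = (0.00, 0.00) ✓; C.y = 0.00, F.y = 0.00 ✓; |CF| = 18.00 ✓; ∠(UF, FC) = 90.00° ✓; |UF| = 7.400 ✓; bearing(U→T) − bearing(U→F) = 64.00° ✓; |UT| = 7.400 ✓; ∠(UT, TN) = 85.10° ✗; |TN| = 31.10 ✓.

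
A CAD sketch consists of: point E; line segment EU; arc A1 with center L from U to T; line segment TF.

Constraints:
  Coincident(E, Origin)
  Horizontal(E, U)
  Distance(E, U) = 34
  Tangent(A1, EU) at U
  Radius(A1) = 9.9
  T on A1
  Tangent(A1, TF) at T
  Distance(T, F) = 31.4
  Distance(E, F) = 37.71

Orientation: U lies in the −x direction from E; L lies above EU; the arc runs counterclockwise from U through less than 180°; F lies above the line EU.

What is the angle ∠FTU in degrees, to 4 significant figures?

145.9°

Checks: ∠(LU, UE) = 90.00° ✓; |LT| = 9.900 ✓; ∠(LT, TF) = 90.00° ✓; |TF| = 31.40 ✓; |EF| = 37.71 ✓.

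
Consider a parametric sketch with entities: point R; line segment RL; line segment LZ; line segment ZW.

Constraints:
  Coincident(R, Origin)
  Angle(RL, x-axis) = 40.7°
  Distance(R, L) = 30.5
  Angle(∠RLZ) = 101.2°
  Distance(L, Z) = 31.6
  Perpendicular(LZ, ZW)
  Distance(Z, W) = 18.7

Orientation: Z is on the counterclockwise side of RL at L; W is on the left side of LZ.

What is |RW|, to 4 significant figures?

39.17

∠RLZ = 101.2°, so LZ runs at 40.7° + (180° − 101.2°) = 119.5° from the x-axis; with |LZ| = 31.6, Z = L + 31.6·(cos 119.5°, sin 119.5°) = (7.563, 47.39). LZ ⟂ ZW; with |ZW| = 18.7 on the left of LZ, W = Z + 18.7·(-0.8704, -0.4924) = (-8.713, 38.18). Then |RW| = |W − R| = 39.17.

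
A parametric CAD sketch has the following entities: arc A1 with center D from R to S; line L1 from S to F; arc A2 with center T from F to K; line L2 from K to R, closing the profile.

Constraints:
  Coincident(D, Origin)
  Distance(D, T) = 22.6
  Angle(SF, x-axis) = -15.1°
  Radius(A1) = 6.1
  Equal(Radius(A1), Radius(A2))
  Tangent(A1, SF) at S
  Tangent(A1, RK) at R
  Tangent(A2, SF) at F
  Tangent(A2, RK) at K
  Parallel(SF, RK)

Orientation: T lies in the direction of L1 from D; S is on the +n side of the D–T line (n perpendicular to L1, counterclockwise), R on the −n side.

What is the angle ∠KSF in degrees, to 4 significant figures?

28.36°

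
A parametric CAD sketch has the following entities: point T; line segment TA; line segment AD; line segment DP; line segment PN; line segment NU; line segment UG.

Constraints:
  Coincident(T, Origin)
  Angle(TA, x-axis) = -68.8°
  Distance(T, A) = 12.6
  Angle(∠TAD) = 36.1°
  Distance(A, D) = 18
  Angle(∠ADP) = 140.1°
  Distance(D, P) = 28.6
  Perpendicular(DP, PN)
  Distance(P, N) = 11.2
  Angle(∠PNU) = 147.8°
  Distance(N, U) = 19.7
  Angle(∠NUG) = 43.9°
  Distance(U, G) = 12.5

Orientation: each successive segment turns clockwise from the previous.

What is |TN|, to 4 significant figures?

29.84

T is at the origin; TA runs at -68.8° with length 12.6, so A = (4.556, -11.75). ∠TAD = 36.1° gives AD at 147.3° from the x-axis; with |AD| = 18.0, D = (-10.59, -2.023). ∠ADP = 140.1° gives DP at 107.4° from the x-axis; with |DP| = 28.6, P = (-19.14, 25.27). The perpendicularity gives PN at right angles to DP, so PN runs at 17.40°; with |PN| = 11.2, N = (-8.456, 28.62). Then |TN| = |N − T| = 29.84.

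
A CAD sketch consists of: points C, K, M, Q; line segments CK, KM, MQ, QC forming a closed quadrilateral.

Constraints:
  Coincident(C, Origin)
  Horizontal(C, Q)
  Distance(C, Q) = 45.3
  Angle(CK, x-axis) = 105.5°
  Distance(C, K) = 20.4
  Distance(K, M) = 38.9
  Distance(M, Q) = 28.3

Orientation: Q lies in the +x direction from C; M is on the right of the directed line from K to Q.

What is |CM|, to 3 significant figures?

21.8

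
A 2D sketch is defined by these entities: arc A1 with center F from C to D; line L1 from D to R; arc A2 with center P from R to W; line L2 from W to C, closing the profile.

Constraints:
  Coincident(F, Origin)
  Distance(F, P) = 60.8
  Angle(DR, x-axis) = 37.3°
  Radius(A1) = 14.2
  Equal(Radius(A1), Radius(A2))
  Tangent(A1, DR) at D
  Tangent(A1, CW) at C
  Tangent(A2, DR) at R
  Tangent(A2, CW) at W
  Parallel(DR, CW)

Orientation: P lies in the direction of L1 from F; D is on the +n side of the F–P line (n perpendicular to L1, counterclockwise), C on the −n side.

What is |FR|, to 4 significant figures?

62.44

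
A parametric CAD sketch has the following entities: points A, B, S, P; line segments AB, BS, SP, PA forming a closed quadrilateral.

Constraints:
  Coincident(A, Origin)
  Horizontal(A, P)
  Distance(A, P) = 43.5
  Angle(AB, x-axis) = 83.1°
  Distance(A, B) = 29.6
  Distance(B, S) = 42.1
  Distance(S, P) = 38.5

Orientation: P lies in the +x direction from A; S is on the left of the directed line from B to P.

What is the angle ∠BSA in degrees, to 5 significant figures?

28.271°

A is at the origin; AP is horizontal with |AP| = 43.5 and P in +x, so P = (43.5, 0). AB runs at 83.1° with |AB| = 29.6, so B = (3.5561, 29.386). S is determined by |BS| = 42.1 and |SP| = 38.5 together: it lies at the intersection of circle(B, 42.1) and circle(P, 38.5). With |BP| = 49.589, the foot of the radical line on BP is 27.720 from B and the perpendicular offset is √(42.1² − 27.720²) = 31.686. Taking the left-of-BP solution: S = (44.661, 38.482).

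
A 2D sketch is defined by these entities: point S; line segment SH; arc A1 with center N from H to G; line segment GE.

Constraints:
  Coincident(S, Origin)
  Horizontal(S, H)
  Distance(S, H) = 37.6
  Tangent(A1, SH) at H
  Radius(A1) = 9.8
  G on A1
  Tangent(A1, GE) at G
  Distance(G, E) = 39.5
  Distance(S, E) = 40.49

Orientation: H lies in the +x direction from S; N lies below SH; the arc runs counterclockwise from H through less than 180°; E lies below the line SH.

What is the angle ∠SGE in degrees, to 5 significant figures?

70.161°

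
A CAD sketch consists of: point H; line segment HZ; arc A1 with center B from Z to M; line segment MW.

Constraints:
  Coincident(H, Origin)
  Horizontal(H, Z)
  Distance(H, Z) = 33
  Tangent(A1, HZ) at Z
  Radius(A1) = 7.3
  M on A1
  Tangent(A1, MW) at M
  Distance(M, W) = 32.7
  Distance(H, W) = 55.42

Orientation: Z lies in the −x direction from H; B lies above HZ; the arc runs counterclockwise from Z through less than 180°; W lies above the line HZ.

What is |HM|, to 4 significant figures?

28.00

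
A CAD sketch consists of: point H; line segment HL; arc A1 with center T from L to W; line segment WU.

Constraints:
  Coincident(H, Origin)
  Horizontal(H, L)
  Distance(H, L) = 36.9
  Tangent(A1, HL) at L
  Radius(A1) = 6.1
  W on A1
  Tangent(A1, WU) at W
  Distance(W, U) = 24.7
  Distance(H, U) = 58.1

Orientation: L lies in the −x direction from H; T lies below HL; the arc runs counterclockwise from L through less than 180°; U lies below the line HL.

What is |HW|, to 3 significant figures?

42.8

Checks: |TW| = 6.100 ✓; ∠(TW, WU) = 90.00° ✓; |WU| = 24.70 ✓; |HU| = 58.10 ✓.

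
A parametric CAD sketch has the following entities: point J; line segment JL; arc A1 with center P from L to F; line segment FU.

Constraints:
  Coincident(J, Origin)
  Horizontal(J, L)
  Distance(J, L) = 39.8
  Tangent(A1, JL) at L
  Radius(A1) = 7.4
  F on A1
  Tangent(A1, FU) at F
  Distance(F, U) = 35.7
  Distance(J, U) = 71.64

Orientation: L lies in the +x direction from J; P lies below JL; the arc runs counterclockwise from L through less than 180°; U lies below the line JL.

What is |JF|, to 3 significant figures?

37.2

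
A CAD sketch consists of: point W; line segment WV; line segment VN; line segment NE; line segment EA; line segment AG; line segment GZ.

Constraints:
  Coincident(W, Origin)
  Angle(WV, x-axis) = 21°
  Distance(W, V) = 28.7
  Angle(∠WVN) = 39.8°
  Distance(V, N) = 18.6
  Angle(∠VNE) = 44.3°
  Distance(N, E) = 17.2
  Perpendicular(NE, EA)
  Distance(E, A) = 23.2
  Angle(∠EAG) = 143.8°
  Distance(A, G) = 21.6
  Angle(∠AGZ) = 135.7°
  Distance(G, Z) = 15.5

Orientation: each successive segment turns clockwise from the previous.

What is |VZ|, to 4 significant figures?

38.67

W is at the origin; WV runs at 21.0° with length 28.7, so V = (26.79, 10.29). ∠WVN = 39.8° gives VN at -119.2° from the x-axis; with |VN| = 18.6, N = (17.72, -5.951). ∠VNE = 44.3° gives NE at 105.1° from the x-axis; with |NE| = 17.2, E = (13.24, 10.65). The perpendicularity gives EA at right angles to NE, so EA runs at 15.10°; with |EA| = 23.2, A = (35.64, 16.70). ∠EAG = 143.8° gives AG at -21.10° from the x-axis; with |AG| = 21.6, G = (55.79, 8.923). ∠AGZ = 135.7° gives GZ at -65.40° from the x-axis; with |GZ| = 15.5, Z = (62.24, -5.170). Then |VZ| = |Z − V| = 38.67.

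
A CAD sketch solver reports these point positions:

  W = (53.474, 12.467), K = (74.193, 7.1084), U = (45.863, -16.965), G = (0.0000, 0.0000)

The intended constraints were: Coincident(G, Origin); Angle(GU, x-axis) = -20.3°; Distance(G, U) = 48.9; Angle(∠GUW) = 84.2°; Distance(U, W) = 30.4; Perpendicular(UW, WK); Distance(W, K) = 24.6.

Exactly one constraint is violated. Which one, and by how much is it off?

Distance(W, K) = 24.6 — off by 3.20.

G = (0.00, 0.00) ✓; GU at -20.30° ✓; |GU| = 48.90 ✓; ∠GUW = 84.20° ✓; |UW| = 30.40 ✓; ∠(UW, WK) = 90.00° ✓; |WK| = 21.40 ✗.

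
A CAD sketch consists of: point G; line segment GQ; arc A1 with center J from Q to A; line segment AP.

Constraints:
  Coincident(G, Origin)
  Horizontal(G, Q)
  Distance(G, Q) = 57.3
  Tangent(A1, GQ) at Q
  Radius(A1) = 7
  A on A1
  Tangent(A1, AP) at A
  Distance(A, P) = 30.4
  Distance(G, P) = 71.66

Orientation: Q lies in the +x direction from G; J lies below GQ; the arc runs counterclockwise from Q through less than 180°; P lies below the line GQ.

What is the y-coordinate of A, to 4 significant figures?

-9.316

G is at the origin; G and Q share the same y with |GQ| = 57.3 and Q on the +x side, so Q = (57.30, 0.000). Tangency of A1 to GQ means the radius JQ is perpendicular to GQ, so J = Q + (0, -7) = (57.30, -7.000). Since JA ⟂ AP (tangency), |JP| = √(7.0² + 30.4²) = 31.20 regardless of where A sits on A1. So P lies on both circle(G, 71.66) and circle(J, 31.20); the below-GQ intersection is P = (60.75, -38.00). A is the foot of the tangent from P: A = (50.69, -9.316).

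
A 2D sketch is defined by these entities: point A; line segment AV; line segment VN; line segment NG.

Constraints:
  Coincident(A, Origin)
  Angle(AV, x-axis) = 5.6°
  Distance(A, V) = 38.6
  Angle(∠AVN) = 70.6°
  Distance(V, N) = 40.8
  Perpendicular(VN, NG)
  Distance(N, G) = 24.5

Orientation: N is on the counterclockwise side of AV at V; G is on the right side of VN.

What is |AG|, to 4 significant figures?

67.03

A is at the origin; AV runs at 5.6° with length 38.6, so V = 38.6·(cos 5.6°, sin 5.6°) = (38.42, 3.767). ∠AVN = 70.6°, so VN runs at 5.6° + (180° − 70.6°) = 115.0° from the x-axis; with |VN| = 40.8, N = V + 40.8·(cos 115.0°, sin 115.0°) = (21.17, 40.74). VN ⟂ NG; with |NG| = 24.5 on the right of VN, G = N + 24.5·(0.9063, 0.4226) = (43.38, 51.10). Then |AG| = |G − A| = 67.03.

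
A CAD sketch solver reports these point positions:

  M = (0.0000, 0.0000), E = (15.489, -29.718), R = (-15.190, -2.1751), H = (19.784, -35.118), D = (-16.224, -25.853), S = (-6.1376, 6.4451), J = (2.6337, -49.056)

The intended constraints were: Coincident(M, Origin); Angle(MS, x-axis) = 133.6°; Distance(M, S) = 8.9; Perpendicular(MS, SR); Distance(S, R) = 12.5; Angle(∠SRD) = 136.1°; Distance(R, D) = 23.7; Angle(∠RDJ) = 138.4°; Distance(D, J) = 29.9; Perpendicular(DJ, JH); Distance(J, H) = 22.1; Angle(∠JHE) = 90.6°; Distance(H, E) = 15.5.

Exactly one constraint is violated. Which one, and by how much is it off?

Distance(H, E) = 15.5 — off by 8.60.

M = (0.00, 0.00) ✓; MS at 133.6° ✓; |MS| = 8.900 ✓; ∠(MS, SR) = 90.00° ✓; |SR| = 12.50 ✓; ∠SRD = 136.1° ✓; |RD| = 23.70 ✓; ∠RDJ = 138.4° ✓; |DJ| = 29.90 ✓; ∠(DJ, JH) = 90.00° ✓; |JH| = 22.10 ✓; ∠JHE = 90.60° ✓; |HE| = 6.900 ✗.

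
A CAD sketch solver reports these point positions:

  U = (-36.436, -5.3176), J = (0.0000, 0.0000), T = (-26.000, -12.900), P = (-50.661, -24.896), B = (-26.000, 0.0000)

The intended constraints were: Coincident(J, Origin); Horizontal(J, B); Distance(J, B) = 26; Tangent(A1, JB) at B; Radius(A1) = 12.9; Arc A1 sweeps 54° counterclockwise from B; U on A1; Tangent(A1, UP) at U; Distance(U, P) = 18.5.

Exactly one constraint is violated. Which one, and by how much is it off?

Distance(U, P) = 18.5 — off by 5.70.

J = (0.00, 0.00) ✓; J.y = 0.00, B.y = 0.00 ✓; |JB| = 26.00 ✓; ∠(TB, BJ) = 90.00° ✓; |TB| = 12.90 ✓; bearing(T→U) − bearing(T→B) = 54.00° ✓; |TU| = 12.90 ✓; ∠(TU, UP) = 90.00° ✓; |UP| = 24.20 ✗.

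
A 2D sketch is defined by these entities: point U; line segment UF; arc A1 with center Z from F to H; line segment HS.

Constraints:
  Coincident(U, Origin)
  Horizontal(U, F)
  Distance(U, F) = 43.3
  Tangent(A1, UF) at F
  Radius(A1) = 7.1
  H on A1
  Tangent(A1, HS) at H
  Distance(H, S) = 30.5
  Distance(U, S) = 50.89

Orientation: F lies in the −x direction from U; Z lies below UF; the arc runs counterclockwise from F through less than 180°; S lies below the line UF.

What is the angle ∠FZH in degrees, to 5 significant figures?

119.02°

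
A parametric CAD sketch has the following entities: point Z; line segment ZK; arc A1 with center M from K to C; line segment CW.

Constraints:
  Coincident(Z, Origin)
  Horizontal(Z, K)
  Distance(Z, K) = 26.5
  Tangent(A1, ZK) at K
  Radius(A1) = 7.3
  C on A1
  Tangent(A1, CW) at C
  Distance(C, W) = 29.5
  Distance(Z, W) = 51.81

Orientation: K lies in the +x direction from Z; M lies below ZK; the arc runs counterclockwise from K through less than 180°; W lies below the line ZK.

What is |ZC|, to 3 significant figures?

23.6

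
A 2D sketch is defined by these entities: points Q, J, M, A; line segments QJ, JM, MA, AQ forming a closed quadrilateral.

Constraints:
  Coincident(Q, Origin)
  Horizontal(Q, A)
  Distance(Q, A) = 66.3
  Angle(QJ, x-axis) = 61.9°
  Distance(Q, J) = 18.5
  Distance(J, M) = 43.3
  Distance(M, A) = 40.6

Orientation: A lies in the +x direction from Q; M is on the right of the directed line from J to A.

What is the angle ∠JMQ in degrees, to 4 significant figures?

25.18°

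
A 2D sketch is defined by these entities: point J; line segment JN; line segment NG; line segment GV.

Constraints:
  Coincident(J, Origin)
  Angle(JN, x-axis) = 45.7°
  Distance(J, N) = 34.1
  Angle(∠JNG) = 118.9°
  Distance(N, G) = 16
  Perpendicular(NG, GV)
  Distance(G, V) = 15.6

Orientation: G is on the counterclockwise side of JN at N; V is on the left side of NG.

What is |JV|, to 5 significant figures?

35.470

J is at the origin; JN runs at 45.7° with length 34.1, so N = 34.1·(cos 45.7°, sin 45.7°) = (23.816, 24.405). ∠JNG = 118.9°, so NG runs at 45.7° + (180° − 118.9°) = 106.80° from the x-axis; with |NG| = 16.0, G = N + 16.0·(cos 106.80°, sin 106.80°) = (19.191, 39.722). The perpendicularity gives GV at right angles to NG; with |GV| = 15.6 on the left of NG, V = G + 15.6·(-0.95732, -0.28903) = (4.2573, 35.213). Then |JV| = |V − J| = 35.470.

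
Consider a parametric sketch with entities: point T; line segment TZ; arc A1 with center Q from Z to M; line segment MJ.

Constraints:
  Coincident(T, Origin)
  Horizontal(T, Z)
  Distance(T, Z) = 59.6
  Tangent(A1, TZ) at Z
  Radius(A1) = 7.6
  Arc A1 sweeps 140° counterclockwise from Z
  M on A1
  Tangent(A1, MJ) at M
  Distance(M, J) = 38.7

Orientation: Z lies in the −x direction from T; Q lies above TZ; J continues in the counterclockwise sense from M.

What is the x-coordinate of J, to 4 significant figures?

-84.36

T is at the origin; TZ is horizontal with |TZ| = 59.6 and Z on the −x side, so Z = (-59.60, 0.000). Since A1 is tangent to TZ there, QZ ⟂ TZ, so Q = Z + (0, 7.6) = (-59.60, 7.600). On A1, Z sits at bearing -90° from Q; a 140° counterclockwise sweep puts M at bearing 50°, so M = Q + 7.6·(cos 50°, sin 50°) = (-54.71, 13.42). Tangency of A1 to MJ means the radius QM is perpendicular to MJ, so MJ runs along (−sin 50°, cos 50°); with |MJ| = 38.7, J = (-84.36, 38.30). So J.x = -84.36.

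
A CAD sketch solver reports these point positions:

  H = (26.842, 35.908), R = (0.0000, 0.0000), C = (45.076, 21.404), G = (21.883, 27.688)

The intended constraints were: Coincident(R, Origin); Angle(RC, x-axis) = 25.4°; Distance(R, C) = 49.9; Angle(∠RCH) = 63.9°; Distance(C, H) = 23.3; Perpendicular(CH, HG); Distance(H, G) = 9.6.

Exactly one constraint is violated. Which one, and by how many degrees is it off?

Perpendicular(CH, HG) — off by 7.40°.

R = (0.00, 0.00) ✓; RC at 25.40° ✓; |RC| = 49.90 ✓; ∠RCH = 63.90° ✓; |CH| = 23.30 ✓; ∠(CH, HG) = 97.40° ✗; |HG| = 9.600 ✓.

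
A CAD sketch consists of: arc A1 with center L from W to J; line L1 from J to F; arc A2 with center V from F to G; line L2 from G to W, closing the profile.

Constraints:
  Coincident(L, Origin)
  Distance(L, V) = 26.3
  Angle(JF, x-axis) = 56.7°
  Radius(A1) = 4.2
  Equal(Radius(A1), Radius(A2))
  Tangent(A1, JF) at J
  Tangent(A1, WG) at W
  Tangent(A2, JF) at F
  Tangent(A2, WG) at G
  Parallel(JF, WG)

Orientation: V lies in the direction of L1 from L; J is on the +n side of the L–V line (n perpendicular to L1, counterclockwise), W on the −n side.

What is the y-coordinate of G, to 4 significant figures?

19.68

The slot axis is L1's direction at 56.7°, so u = (cos 56.7°, sin 56.7°) = (0.5490, 0.8358) and n = (−sin 56.7°, cos 56.7°) = (-0.8358, 0.5490). L is at the origin and V lies 26.3 along u from L, so V = 26.3·u = (14.44, 21.98). Tangency of A1 to both parallel lines with radius 4.2 puts J and W at L ± 4.2·n: J = (-3.510, 2.306), W = (3.510, -2.306). Equal radii place F and G the same way about V: F = V + 4.2·n = (10.93, 24.29), G = V − 4.2·n = (17.95, 19.68). So G.y = 19.68.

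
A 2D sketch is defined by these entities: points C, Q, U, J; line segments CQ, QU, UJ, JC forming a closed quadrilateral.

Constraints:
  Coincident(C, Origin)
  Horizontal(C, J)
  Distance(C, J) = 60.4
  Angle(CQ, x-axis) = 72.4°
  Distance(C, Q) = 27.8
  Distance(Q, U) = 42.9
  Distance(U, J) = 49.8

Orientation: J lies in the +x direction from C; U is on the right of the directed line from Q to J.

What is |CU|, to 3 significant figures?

20.9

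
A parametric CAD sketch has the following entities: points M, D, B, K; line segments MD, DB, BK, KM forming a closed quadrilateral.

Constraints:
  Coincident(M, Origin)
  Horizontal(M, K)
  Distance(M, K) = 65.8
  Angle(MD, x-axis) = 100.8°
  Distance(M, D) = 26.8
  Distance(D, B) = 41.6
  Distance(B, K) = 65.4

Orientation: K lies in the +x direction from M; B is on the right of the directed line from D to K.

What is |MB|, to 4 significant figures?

14.81

M is at the origin; M and K share the same y with |MK| = 65.8 and K in +x, so K = (65.8, 0). MD runs at 100.8° with |MD| = 26.8, so D = (-5.022, 26.33). B is determined by |DB| = 41.6 and |BK| = 65.4 together: it lies at the intersection of circle(D, 41.6) and circle(K, 65.4). With |DK| = 75.56, the foot of the radical line on DK is 20.93 from D and the perpendicular offset is √(41.6² − 20.93²) = 35.95. Taking the right-of-DK solution: B = (2.066, -14.67).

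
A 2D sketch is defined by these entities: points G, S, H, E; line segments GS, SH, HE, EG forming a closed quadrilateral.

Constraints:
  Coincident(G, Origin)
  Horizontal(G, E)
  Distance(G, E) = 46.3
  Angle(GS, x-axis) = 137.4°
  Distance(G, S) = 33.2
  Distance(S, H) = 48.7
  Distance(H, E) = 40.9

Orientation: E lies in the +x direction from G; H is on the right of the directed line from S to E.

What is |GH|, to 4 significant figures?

16.03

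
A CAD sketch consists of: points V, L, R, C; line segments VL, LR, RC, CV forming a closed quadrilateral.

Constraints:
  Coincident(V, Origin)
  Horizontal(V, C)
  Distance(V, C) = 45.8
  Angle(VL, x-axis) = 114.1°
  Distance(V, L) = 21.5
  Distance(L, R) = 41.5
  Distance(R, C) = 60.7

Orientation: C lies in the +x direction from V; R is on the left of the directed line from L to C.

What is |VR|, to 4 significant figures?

55.27

V is at the origin; V and C share the same y with |VC| = 45.8 and C in +x, so C = (45.8, 0). VL runs at 114.1° with |VL| = 21.5, so L = (-8.779, 19.63). R is determined by |LR| = 41.5 and |RC| = 60.7 together: it lies at the intersection of circle(L, 41.5) and circle(C, 60.7). With |LC| = 58.00, the foot of the radical line on LC is 12.08 from L and the perpendicular offset is √(41.5² − 12.08²) = 39.70. Taking the left-of-LC solution: R = (16.03, 52.90).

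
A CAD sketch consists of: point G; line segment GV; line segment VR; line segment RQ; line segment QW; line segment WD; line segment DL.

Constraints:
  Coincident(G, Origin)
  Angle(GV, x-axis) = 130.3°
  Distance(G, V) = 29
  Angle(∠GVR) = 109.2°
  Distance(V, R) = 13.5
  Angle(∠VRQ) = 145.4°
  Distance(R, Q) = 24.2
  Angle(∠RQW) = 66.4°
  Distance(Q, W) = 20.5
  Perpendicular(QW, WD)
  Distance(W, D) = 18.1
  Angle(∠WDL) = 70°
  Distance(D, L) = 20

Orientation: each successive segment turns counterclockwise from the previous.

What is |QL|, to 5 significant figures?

11.388

G is at the origin; GV runs at 130.3° with length 29.0, so V = (-18.757, 22.117). ∠GVR = 109.2° gives VR at -158.90° from the x-axis; with |VR| = 13.5, R = (-31.352, 17.257). ∠VRQ = 145.4° gives RQ at -124.30° from the x-axis; with |RQ| = 24.2, Q = (-44.989, -2.7342). ∠RQW = 66.4° gives QW at -10.700° from the x-axis; with |QW| = 20.5, W = (-24.846, -6.5403). The perpendicularity gives WD at right angles to QW, so WD runs at 79.300°; with |WD| = 18.1, D = (-21.485, 11.245). ∠WDL = 70.0° gives DL at -170.70° from the x-axis; with |DL| = 20.0, L = (-41.222, 8.0129). Then |QL| = |L − Q| = 11.388.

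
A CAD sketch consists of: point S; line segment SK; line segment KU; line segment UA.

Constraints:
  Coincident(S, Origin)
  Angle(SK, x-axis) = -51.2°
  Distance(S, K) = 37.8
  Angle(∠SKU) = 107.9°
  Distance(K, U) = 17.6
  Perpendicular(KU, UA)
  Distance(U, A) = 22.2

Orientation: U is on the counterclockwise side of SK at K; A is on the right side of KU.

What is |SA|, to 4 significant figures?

65.10

∠SKU = 107.9°, so KU runs at -51.2° + (180° − 107.9°) = 20.90° from the x-axis; with |KU| = 17.6, U = K + 17.6·(cos 20.90°, sin 20.90°) = (40.13, -23.18). KU is perpendicular to UA; with |UA| = 22.2 on the right of KU, A = U + 22.2·(0.3567, -0.9342) = (48.05, -43.92). Then |SA| = |A − S| = 65.10.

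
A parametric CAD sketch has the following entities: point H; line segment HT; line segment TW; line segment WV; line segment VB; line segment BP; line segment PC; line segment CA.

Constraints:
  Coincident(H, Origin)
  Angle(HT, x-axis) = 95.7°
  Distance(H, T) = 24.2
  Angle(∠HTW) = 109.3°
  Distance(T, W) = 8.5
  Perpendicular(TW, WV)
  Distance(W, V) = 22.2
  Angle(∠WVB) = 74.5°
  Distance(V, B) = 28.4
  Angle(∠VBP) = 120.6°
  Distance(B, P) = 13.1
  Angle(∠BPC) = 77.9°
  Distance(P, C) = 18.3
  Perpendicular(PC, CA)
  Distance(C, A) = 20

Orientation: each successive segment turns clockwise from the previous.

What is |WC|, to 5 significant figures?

12.545

∠VBP = 120.6° gives BP at 130.10° from the x-axis; with |BP| = 13.1, P = (-21.766, 12.886). ∠BPC = 77.9° gives PC at 28.000° from the x-axis; with |PC| = 18.3, C = (-5.6084, 21.477). Then |WC| = |C − W| = 12.545.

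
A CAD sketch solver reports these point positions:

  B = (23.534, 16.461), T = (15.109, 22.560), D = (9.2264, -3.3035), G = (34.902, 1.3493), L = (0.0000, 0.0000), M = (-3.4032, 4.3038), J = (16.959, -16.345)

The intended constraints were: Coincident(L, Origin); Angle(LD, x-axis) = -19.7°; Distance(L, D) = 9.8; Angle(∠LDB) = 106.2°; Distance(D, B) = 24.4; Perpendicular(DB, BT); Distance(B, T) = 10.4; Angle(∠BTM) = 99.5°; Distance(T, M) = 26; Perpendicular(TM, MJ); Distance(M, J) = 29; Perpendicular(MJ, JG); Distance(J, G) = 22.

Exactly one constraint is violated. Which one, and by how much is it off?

Distance(J, G) = 22 — off by 3.20.

L = (0.00, 0.00) ✓; LD at -19.70° ✓; |LD| = 9.800 ✓; ∠LDB = 106.2° ✓; |DB| = 24.40 ✓; ∠(DB, BT) = 90.00° ✓; |BT| = 10.40 ✓; ∠BTM = 99.50° ✓; |TM| = 26.00 ✓; ∠(TM, MJ) = 90.00° ✓; |MJ| = 29.00 ✓; ∠(MJ, JG) = 90.00° ✓; |JG| = 25.20 ✗.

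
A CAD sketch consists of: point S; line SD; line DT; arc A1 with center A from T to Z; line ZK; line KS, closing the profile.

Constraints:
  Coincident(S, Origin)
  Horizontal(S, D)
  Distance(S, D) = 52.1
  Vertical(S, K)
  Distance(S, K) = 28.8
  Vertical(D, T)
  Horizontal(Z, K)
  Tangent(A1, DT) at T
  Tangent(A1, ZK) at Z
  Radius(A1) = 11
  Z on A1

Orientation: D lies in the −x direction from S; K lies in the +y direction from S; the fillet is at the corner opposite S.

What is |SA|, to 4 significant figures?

44.79

S is at the origin; SD is horizontal with |SD| = 52.1 and D on the −x side, so D = (-52.10, 0.000). S and K share the same x with |SK| = 28.8 and K on the +y side, so K = (0.000, 28.80). The virtual corner opposite S is at (-52.10, 28.80). Since A1 is tangent to DT there, AT ⟂ DT and A1 meets ZK tangentially, so AZ is at right angles to ZK, with radius 11.0, so the center A sits 11.0 in from both sides at A = (-41.10, 17.80). Then |SA| = |A − S| = 44.79.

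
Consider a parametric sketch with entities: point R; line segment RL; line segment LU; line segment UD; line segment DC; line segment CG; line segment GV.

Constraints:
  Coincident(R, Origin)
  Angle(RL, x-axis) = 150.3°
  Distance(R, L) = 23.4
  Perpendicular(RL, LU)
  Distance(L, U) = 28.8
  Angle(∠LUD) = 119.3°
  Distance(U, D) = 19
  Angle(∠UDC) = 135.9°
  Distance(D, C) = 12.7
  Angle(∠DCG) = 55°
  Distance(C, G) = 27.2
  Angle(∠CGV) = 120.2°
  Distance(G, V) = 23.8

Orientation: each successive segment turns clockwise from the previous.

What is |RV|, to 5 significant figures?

45.432

R is at the origin; RL runs at 150.3° with length 23.4, so L = (-20.326, 11.594). RL ⟂ LU, so LU runs at 60.300°; with |LU| = 28.8, U = (-6.0568, 36.610). ∠LUD = 119.3° gives UD at -0.40000° from the x-axis; with |UD| = 19.0, D = (12.943, 36.478). ∠UDC = 135.9° gives DC at -44.500° from the x-axis; with |DC| = 12.7, C = (22.001, 27.576). ∠DCG = 55.0° gives CG at -169.50° from the x-axis; with |CG| = 27.2, G = (-4.7435, 22.619). ∠CGV = 120.2° gives GV at 130.70° from the x-axis; with |GV| = 23.8, V = (-20.263, 40.663). Then |RV| = |V − R| = 45.432.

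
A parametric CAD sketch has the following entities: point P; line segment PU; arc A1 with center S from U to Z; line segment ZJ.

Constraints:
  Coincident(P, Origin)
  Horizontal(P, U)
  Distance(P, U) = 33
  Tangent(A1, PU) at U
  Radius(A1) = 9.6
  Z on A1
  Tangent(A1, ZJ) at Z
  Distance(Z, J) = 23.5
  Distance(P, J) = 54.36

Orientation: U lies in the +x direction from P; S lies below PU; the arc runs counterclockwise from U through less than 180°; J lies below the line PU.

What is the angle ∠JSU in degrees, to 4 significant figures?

155.9°

P is at the origin; PU is horizontal with |PU| = 33.0 and U on the +x side, so U = (33.00, 0.000). Tangency of A1 to PU means the radius SU is perpendicular to PU, so S = U + (0, -9.6) = (33.00, -9.600). Since SZ ⟂ ZJ (tangency), |SJ| = √(9.6² + 23.5²) = 25.39 regardless of where Z sits on A1. So J lies on both circle(P, 54.36) and circle(S, 25.39); the below-PU intersection is J = (43.37, -32.77). Z is the foot of the tangent from J: Z = (26.37, -16.54).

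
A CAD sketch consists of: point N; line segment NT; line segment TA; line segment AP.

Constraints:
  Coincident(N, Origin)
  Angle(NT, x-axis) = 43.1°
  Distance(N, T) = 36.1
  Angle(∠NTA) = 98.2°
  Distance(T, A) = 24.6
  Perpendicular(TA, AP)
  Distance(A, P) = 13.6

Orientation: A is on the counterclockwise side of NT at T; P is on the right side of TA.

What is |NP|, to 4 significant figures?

57.61

N is at the origin; NT runs at 43.1° with length 36.1, so T = 36.1·(cos 43.1°, sin 43.1°) = (26.36, 24.67). ∠NTA = 98.2°, so TA runs at 43.1° + (180° − 98.2°) = 124.9° from the x-axis; with |TA| = 24.6, A = T + 24.6·(cos 124.9°, sin 124.9°) = (12.28, 44.84). The perpendicularity gives AP at right angles to TA; with |AP| = 13.6 on the right of TA, P = A + 13.6·(0.8202, 0.5721) = (23.44, 52.62). Then |NP| = |P − N| = 57.61.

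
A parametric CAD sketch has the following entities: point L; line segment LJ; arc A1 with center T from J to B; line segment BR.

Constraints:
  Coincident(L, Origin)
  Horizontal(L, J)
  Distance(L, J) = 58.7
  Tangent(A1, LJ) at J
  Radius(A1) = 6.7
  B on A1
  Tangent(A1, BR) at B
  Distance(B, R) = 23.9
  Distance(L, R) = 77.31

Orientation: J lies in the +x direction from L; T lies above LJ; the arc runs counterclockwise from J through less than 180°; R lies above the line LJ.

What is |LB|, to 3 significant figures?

65.3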